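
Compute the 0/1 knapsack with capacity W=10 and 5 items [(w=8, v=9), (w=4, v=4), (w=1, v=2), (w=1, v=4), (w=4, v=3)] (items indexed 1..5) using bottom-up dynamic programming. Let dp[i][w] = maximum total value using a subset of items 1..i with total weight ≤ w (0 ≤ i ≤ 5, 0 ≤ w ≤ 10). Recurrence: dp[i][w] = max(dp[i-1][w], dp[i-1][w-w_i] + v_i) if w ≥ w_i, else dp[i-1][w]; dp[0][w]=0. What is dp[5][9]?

13

i\w   0   1   2   3   4   5   6   7   8   9  10
  0   0   0   0   0   0   0   0   0   0   0   0
  1   0   0   0   0   0   0   0   0   9   9   9
  2   0   0   0   0   4   4   4   4   9   9   9
  3   0   2   2   2   4   6   6   6   9  11  11
  4   0   4   6   6   6   8  10  10  10  13  15
  5   0   4   6   6   6   8  10  10  10  13  15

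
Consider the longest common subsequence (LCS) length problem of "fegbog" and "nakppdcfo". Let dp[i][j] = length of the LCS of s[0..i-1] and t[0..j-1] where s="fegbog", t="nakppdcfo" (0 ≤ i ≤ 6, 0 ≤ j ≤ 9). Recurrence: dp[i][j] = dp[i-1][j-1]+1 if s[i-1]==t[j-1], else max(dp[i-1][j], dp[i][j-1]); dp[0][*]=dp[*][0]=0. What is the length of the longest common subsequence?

2

   ''  n  a  k  p  p  d  c  f  o
''  0  0  0  0  0  0  0  0  0  0
 f  0  0  0  0  0  0  0  0  1  1
 e  0  0  0  0  0  0  0  0  1  1
 g  0  0  0  0  0  0  0  0  1  1
 b  0  0  0  0  0  0  0  0  1  1
 o  0  0  0  0  0  0  0  0  1  2
 g  0  0  0  0  0  0  0  0  1  2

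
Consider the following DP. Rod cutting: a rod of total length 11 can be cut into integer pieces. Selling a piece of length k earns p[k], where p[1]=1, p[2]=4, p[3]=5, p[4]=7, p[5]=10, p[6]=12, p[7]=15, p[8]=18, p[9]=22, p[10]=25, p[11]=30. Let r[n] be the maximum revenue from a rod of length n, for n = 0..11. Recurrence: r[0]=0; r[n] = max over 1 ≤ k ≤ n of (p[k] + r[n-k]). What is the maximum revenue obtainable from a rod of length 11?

   n    0    1    2    3    4    5    6    7    8    9   10   11
r[n]    0    1    4    5    8   10   12   15   18   22   25   30

30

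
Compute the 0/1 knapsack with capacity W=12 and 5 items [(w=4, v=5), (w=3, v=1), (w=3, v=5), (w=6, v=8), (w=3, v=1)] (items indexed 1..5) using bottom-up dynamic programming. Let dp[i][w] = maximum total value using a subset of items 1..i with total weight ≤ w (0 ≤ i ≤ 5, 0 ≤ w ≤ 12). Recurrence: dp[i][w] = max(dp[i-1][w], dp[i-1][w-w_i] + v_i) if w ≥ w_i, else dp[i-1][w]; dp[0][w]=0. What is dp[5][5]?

i\w   0   1   2   3   4   5   6   7   8   9  10  11  12
  0   0   0   0   0   0   0   0   0   0   0   0   0   0
  1   0   0   0   0   5   5   5   5   5   5   5   5   5
  2   0   0   0   1   5   5   5   6   6   6   6   6   6
  3   0   0   0   5   5   5   6  10  10  10  11  11  11
  4   0   0   0   5   5   5   8  10  10  13  13  13  14
  5   0   0   0   5   5   5   8  10  10  13  13  13  14

5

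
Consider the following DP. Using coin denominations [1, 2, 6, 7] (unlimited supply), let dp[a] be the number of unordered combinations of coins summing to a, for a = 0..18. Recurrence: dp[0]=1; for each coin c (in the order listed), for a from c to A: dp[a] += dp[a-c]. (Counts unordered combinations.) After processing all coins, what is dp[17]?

29

after  coin     0     1     2     3     4     5     6     7     8     9    10    11    12    13    14    15    16    17    18
          1     1     1     1     1     1     1     1     1     1     1     1     1     1     1     1     1     1     1     1
          2     1     1     2     2     3     3     4     4     5     5     6     6     7     7     8     8     9     9    10
          6     1     1     2     2     3     3     5     5     7     7     9     9    12    12    15    15    18    18    22
          7     1     1     2     2     3     3     5     6     8     9    11    12    15    17    21    23    27    29    34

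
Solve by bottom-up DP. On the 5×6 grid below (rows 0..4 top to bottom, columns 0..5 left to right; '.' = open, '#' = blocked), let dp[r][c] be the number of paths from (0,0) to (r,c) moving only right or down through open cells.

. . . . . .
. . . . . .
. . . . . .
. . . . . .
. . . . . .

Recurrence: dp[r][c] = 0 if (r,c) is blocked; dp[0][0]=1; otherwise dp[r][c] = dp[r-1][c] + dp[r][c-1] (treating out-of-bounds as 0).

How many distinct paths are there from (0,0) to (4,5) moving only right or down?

r\c   0   1   2   3   4   5
  0   1   1   1   1   1   1
  1   1   2   3   4   5   6
  2   1   3   6  10  15  21
  3   1   4  10  20  35  56
  4   1   5  15  35  70 126

126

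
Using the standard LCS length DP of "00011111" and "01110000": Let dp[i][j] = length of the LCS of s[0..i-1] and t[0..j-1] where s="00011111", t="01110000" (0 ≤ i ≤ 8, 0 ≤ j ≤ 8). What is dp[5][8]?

3

   ''  0  1  1  1  0  0  0  0
''  0  0  0  0  0  0  0  0  0
 0  0  1  1  1  1  1  1  1  1
 0  0  1  1  1  1  2  2  2  2
 0  0  1  1  1  1  2  3  3  3
 1  0  1  2  2  2  2  3  3  3
 1  0  1  2  3  3  3  3  3  3
 1  0  1  2  3  4  4  4  4  4
 1  0  1  2  3  4  4  4  4  4
 1  0  1  2  3  4  4  4  4  4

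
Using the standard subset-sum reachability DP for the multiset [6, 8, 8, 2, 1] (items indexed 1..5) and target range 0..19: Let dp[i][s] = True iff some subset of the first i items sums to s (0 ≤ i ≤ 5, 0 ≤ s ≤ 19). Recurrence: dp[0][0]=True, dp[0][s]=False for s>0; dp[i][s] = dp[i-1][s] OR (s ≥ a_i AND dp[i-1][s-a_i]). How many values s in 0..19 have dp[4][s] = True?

i\s   0   1   2   3   4   5   6   7   8   9  10  11  12  13  14  15  16  17  18  19
  0   T   F   F   F   F   F   F   F   F   F   F   F   F   F   F   F   F   F   F   F
  1   T   F   F   F   F   F   T   F   F   F   F   F   F   F   F   F   F   F   F   F
  2   T   F   F   F   F   F   T   F   T   F   F   F   F   F   T   F   F   F   F   F
  3   T   F   F   F   F   F   T   F   T   F   F   F   F   F   T   F   T   F   F   F
  4   T   F   T   F   F   F   T   F   T   F   T   F   F   F   T   F   T   F   T   F
  5   T   T   T   T   F   F   T   T   T   T   T   T   F   F   T   T   T   T   T   T

8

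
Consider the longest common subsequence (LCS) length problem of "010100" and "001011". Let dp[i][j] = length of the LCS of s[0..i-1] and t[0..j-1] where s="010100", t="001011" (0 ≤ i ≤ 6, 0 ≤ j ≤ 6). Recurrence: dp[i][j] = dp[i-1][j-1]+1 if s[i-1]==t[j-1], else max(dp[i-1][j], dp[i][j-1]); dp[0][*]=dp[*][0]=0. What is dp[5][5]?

4

   ''  0  0  1  0  1  1
''  0  0  0  0  0  0  0
 0  0  1  1  1  1  1  1
 1  0  1  1  2  2  2  2
 0  0  1  2  2  3  3  3
 1  0  1  2  3  3  4  4
 0  0  1  2  3  4  4  4
 0  0  1  2  3  4  4  4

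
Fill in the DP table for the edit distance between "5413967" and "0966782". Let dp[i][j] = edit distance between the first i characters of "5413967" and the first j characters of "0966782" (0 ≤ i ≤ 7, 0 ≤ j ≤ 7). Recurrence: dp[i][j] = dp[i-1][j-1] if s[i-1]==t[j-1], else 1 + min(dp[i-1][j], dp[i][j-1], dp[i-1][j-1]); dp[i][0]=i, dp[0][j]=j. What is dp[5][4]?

   ''  0  9  6  6  7  8  2
''  0  1  2  3  4  5  6  7
 5  1  1  2  3  4  5  6  7
 4  2  2  2  3  4  5  6  7
 1  3  3  3  3  4  5  6  7
 3  4  4  4  4  4  5  6  7
 9  5  5  4  5  5  5  6  7
 6  6  6  5  4  5  6  6  7
 7  7  7  6  5  5  5  6  7

5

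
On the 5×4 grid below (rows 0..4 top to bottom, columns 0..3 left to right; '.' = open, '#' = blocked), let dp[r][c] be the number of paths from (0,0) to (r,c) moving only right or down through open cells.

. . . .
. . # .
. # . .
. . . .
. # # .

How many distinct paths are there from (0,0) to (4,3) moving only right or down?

r\c   0   1   2   3
  0   1   1   1   1
  1   1   2   0   1
  2   1   0   0   1
  3   1   1   1   2
  4   1   0   0   2

2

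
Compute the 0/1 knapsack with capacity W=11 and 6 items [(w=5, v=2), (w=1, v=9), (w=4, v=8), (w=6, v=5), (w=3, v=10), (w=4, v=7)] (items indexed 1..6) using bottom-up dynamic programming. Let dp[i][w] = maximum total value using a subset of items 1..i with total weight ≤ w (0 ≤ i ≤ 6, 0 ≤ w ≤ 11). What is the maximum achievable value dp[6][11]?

27

i\w   0   1   2   3   4   5   6   7   8   9  10  11
  0   0   0   0   0   0   0   0   0   0   0   0   0
  1   0   0   0   0   0   2   2   2   2   2   2   2
  2   0   9   9   9   9   9  11  11  11  11  11  11
  3   0   9   9   9   9  17  17  17  17  17  19  19
  4   0   9   9   9   9  17  17  17  17  17  19  22
  5   0   9   9  10  19  19  19  19  27  27  27  27
  6   0   9   9  10  19  19  19  19  27  27  27  27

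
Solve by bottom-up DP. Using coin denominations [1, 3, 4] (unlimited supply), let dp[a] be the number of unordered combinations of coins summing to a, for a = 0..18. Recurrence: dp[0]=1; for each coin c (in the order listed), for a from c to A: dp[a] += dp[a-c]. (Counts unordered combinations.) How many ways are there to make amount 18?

20

after  coin     0     1     2     3     4     5     6     7     8     9    10    11    12    13    14    15    16    17    18
          1     1     1     1     1     1     1     1     1     1     1     1     1     1     1     1     1     1     1     1
          3     1     1     1     2     2     2     3     3     3     4     4     4     5     5     5     6     6     6     7
          4     1     1     1     2     3     3     4     5     6     7     8     9    11    12    13    15    17    18    20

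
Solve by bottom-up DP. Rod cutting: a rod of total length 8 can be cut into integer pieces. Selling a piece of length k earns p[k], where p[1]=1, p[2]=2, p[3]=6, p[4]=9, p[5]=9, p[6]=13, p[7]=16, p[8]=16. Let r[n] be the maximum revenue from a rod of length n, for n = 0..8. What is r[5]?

   n    0    1    2    3    4    5    6    7    8
r[n]    0    1    2    6    9   10   13   16   18

10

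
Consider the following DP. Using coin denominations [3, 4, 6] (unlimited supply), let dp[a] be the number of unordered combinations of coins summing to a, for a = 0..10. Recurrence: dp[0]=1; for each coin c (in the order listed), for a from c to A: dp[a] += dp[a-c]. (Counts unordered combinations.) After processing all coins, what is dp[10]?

2

after  coin     0     1     2     3     4     5     6     7     8     9    10
          3     1     0     0     1     0     0     1     0     0     1     0
          4     1     0     0     1     1     0     1     1     1     1     1
          6     1     0     0     1     1     0     2     1     1     2     2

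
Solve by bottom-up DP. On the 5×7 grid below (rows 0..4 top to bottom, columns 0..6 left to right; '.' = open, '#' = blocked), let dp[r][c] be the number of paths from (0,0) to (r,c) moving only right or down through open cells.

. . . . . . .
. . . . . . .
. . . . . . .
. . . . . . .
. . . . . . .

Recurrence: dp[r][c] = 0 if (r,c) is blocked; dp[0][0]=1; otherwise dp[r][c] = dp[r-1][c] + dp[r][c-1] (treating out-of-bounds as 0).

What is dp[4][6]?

210

r\c   0   1   2   3   4   5   6
  0   1   1   1   1   1   1   1
  1   1   2   3   4   5   6   7
  2   1   3   6  10  15  21  28
  3   1   4  10  20  35  56  84
  4   1   5  15  35  70 126 210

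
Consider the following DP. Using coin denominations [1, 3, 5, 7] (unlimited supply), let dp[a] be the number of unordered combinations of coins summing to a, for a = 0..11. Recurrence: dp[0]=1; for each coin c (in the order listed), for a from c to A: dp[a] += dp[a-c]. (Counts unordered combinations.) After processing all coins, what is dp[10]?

9

after  coin     0     1     2     3     4     5     6     7     8     9    10    11
          1     1     1     1     1     1     1     1     1     1     1     1     1
          3     1     1     1     2     2     2     3     3     3     4     4     4
          5     1     1     1     2     2     3     4     4     5     6     7     8
          7     1     1     1     2     2     3     4     5     6     7     9    10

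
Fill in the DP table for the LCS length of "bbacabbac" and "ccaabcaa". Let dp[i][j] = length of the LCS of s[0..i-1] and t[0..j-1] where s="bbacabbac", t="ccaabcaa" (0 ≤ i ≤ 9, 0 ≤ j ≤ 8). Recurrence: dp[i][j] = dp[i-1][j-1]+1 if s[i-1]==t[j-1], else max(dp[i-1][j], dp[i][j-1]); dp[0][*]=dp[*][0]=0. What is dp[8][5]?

3

   ''  c  c  a  a  b  c  a  a
''  0  0  0  0  0  0  0  0  0
 b  0  0  0  0  0  1  1  1  1
 b  0  0  0  0  0  1  1  1  1
 a  0  0  0  1  1  1  1  2  2
 c  0  1  1  1  1  1  2  2  2
 a  0  1  1  2  2  2  2  3  3
 b  0  1  1  2  2  3  3  3  3
 b  0  1  1  2  2  3  3  3  3
 a  0  1  1  2  3  3  3  4  4
 c  0  1  2  2  3  3  4  4  4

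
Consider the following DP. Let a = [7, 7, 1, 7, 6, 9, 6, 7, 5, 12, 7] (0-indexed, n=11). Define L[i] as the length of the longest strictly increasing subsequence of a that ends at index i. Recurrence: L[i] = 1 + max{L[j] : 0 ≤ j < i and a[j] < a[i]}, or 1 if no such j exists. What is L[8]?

2

   i    0    1    2    3    4    5    6    7    8    9   10
a[i]    7    7    1    7    6    9    6    7    5   12    7
L[i]    1    1    1    2    2    3    2    3    2    4    3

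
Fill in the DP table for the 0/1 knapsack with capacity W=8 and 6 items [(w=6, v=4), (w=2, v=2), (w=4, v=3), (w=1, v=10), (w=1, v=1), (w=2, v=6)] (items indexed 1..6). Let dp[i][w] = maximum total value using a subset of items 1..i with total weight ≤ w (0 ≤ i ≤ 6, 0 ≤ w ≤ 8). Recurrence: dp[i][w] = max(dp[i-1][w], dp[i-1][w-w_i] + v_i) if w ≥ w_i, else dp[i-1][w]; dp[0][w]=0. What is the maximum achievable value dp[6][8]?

i\w   0   1   2   3   4   5   6   7   8
  0   0   0   0   0   0   0   0   0   0
  1   0   0   0   0   0   0   4   4   4
  2   0   0   2   2   2   2   4   4   6
  3   0   0   2   2   3   3   5   5   6
  4   0  10  10  12  12  13  13  15  15
  5   0  10  11  12  13  13  14  15  16
  6   0  10  11  16  17  18  19  19  20

20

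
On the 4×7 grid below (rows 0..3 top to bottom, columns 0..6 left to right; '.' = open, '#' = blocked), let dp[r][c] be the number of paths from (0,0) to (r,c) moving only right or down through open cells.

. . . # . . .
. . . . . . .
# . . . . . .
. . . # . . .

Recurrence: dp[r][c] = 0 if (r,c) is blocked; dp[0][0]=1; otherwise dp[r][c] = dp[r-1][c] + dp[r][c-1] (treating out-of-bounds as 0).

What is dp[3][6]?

r\c   0   1   2   3   4   5   6
  0   1   1   1   0   0   0   0
  1   1   2   3   3   3   3   3
  2   0   2   5   8  11  14  17
  3   0   2   7   0  11  25  42

42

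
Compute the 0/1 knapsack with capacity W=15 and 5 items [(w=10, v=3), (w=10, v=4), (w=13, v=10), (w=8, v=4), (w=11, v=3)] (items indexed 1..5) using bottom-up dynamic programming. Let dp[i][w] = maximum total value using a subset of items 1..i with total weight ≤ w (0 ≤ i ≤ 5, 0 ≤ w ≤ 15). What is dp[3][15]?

i\w   0   1   2   3   4   5   6   7   8   9  10  11  12  13  14  15
  0   0   0   0   0   0   0   0   0   0   0   0   0   0   0   0   0
  1   0   0   0   0   0   0   0   0   0   0   3   3   3   3   3   3
  2   0   0   0   0   0   0   0   0   0   0   4   4   4   4   4   4
  3   0   0   0   0   0   0   0   0   0   0   4   4   4  10  10  10
  4   0   0   0   0   0   0   0   0   4   4   4   4   4  10  10  10
  5   0   0   0   0   0   0   0   0   4   4   4   4   4  10  10  10

10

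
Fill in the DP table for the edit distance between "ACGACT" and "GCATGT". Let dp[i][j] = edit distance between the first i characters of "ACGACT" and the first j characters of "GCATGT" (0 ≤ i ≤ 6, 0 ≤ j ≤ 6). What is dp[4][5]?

   ''  G  C  A  T  G  T
''  0  1  2  3  4  5  6
 A  1  1  2  2  3  4  5
 C  2  2  1  2  3  4  5
 G  3  2  2  2  3  3  4
 A  4  3  3  2  3  4  4
 C  5  4  3  3  3  4  5
 T  6  5  4  4  3  4  4

4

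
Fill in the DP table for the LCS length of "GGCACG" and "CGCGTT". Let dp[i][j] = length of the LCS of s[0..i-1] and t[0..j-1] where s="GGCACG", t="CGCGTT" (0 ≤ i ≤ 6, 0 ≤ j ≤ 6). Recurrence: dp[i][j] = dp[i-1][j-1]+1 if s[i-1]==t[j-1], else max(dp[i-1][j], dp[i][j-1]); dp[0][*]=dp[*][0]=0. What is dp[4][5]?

   ''  C  G  C  G  T  T
''  0  0  0  0  0  0  0
 G  0  0  1  1  1  1  1
 G  0  0  1  1  2  2  2
 C  0  1  1  2  2  2  2
 A  0  1  1  2  2  2  2
 C  0  1  1  2  2  2  2
 G  0  1  2  2  3  3  3

2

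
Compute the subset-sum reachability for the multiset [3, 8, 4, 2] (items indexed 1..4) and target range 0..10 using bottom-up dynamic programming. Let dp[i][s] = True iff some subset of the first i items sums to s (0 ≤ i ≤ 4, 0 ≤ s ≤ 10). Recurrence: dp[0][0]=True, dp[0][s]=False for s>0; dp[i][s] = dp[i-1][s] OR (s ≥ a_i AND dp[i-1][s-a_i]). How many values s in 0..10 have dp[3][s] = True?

5

i\s   0   1   2   3   4   5   6   7   8   9  10
  0   T   F   F   F   F   F   F   F   F   F   F
  1   T   F   F   T   F   F   F   F   F   F   F
  2   T   F   F   T   F   F   F   F   T   F   F
  3   T   F   F   T   T   F   F   T   T   F   F
  4   T   F   T   T   T   T   T   T   T   T   T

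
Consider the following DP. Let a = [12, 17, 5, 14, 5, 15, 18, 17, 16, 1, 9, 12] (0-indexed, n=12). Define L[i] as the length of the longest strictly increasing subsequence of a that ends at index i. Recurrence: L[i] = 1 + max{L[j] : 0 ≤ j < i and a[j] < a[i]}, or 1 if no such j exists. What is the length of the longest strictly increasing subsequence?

4

   i    0    1    2    3    4    5    6    7    8    9   10   11
a[i]   12   17    5   14    5   15   18   17   16    1    9   12
L[i]    1    2    1    2    1    3    4    4    4    1    2    3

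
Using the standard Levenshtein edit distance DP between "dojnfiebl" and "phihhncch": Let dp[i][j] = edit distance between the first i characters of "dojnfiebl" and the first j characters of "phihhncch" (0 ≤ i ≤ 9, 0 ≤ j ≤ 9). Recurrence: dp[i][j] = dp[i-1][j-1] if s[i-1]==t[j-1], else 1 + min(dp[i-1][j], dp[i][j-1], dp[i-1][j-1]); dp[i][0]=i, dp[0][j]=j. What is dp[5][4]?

   ''  p  h  i  h  h  n  c  c  h
''  0  1  2  3  4  5  6  7  8  9
 d  1  1  2  3  4  5  6  7  8  9
 o  2  2  2  3  4  5  6  7  8  9
 j  3  3  3  3  4  5  6  7  8  9
 n  4  4  4  4  4  5  5  6  7  8
 f  5  5  5  5  5  5  6  6  7  8
 i  6  6  6  5  6  6  6  7  7  8
 e  7  7  7  6  6  7  7  7  8  8
 b  8  8  8  7  7  7  8  8  8  9
 l  9  9  9  8  8  8  8  9  9  9

5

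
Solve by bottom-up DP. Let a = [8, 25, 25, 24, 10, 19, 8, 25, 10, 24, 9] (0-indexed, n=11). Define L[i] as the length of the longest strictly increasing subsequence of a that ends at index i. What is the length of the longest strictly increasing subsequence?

   i    0    1    2    3    4    5    6    7    8    9   10
a[i]    8   25   25   24   10   19    8   25   10   24    9
L[i]    1    2    2    2    2    3    1    4    2    4    2

4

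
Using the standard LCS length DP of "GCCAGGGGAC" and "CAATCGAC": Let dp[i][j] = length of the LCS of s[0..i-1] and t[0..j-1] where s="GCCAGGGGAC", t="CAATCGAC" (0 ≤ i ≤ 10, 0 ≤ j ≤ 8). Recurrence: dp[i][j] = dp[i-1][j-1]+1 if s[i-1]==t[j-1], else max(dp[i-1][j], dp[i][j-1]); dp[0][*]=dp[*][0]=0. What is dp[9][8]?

4

   ''  C  A  A  T  C  G  A  C
''  0  0  0  0  0  0  0  0  0
 G  0  0  0  0  0  0  1  1  1
 C  0  1  1  1  1  1  1  1  2
 C  0  1  1  1  1  2  2  2  2
 A  0  1  2  2  2  2  2  3  3
 G  0  1  2  2  2  2  3  3  3
 G  0  1  2  2  2  2  3  3  3
 G  0  1  2  2  2  2  3  3  3
 G  0  1  2  2  2  2  3  3  3
 A  0  1  2  3  3  3  3  4  4
 C  0  1  2  3  3  4  4  4  5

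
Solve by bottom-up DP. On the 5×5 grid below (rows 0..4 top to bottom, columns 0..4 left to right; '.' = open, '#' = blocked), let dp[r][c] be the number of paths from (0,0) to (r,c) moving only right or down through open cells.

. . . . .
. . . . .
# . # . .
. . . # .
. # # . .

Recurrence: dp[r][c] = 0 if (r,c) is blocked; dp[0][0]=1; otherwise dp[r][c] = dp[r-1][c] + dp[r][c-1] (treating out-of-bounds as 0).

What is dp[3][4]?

9

r\c   0   1   2   3   4
  0   1   1   1   1   1
  1   1   2   3   4   5
  2   0   2   0   4   9
  3   0   2   2   0   9
  4   0   0   0   0   9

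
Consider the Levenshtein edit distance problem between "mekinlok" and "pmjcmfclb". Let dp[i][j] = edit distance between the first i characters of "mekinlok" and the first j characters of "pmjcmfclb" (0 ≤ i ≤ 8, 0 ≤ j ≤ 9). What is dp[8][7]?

   ''  p  m  j  c  m  f  c  l  b
''  0  1  2  3  4  5  6  7  8  9
 m  1  1  1  2  3  4  5  6  7  8
 e  2  2  2  2  3  4  5  6  7  8
 k  3  3  3  3  3  4  5  6  7  8
 i  4  4  4  4  4  4  5  6  7  8
 n  5  5  5  5  5  5  5  6  7  8
 l  6  6  6  6  6  6  6  6  6  7
 o  7  7  7  7  7  7  7  7  7  7
 k  8  8  8  8  8  8  8  8  8  8

8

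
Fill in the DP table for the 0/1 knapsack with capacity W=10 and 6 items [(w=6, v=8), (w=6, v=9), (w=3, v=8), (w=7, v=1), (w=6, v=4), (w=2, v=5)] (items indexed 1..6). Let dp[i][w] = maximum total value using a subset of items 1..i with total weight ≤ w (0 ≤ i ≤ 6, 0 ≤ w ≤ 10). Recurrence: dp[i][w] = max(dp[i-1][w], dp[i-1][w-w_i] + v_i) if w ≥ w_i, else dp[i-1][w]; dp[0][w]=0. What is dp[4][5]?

8

i\w   0   1   2   3   4   5   6   7   8   9  10
  0   0   0   0   0   0   0   0   0   0   0   0
  1   0   0   0   0   0   0   8   8   8   8   8
  2   0   0   0   0   0   0   9   9   9   9   9
  3   0   0   0   8   8   8   9   9   9  17  17
  4   0   0   0   8   8   8   9   9   9  17  17
  5   0   0   0   8   8   8   9   9   9  17  17
  6   0   0   5   8   8  13  13  13  14  17  17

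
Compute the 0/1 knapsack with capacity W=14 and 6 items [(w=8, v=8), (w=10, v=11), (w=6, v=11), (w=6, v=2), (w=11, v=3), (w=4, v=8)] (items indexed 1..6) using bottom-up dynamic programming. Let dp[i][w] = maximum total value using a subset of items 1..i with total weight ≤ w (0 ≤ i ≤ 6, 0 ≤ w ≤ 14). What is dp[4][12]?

13

i\w   0   1   2   3   4   5   6   7   8   9  10  11  12  13  14
  0   0   0   0   0   0   0   0   0   0   0   0   0   0   0   0
  1   0   0   0   0   0   0   0   0   8   8   8   8   8   8   8
  2   0   0   0   0   0   0   0   0   8   8  11  11  11  11  11
  3   0   0   0   0   0   0  11  11  11  11  11  11  11  11  19
  4   0   0   0   0   0   0  11  11  11  11  11  11  13  13  19
  5   0   0   0   0   0   0  11  11  11  11  11  11  13  13  19
  6   0   0   0   0   8   8  11  11  11  11  19  19  19  19  19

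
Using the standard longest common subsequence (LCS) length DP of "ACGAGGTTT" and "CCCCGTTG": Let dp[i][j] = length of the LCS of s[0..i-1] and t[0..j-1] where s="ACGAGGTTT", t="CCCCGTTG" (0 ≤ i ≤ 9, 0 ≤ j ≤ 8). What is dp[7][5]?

   ''  C  C  C  C  G  T  T  G
''  0  0  0  0  0  0  0  0  0
 A  0  0  0  0  0  0  0  0  0
 C  0  1  1  1  1  1  1  1  1
 G  0  1  1  1  1  2  2  2  2
 A  0  1  1  1  1  2  2  2  2
 G  0  1  1  1  1  2  2  2  3
 G  0  1  1  1  1  2  2  2  3
 T  0  1  1  1  1  2  3  3  3
 T  0  1  1  1  1  2  3  4  4
 T  0  1  1  1  1  2  3  4  4

2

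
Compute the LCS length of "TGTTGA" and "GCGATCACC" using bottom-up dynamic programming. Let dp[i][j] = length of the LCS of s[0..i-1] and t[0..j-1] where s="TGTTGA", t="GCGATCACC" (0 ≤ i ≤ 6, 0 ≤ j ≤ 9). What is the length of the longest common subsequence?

   ''  G  C  G  A  T  C  A  C  C
''  0  0  0  0  0  0  0  0  0  0
 T  0  0  0  0  0  1  1  1  1  1
 G  0  1  1  1  1  1  1  1  1  1
 T  0  1  1  1  1  2  2  2  2  2
 T  0  1  1  1  1  2  2  2  2  2
 G  0  1  1  2  2  2  2  2  2  2
 A  0  1  1  2  3  3  3  3  3  3

3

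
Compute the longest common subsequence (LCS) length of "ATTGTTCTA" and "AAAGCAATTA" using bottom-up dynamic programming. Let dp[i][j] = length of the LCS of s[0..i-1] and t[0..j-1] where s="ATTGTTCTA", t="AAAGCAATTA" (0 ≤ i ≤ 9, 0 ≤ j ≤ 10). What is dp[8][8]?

   ''  A  A  A  G  C  A  A  T  T  A
''  0  0  0  0  0  0  0  0  0  0  0
 A  0  1  1  1  1  1  1  1  1  1  1
 T  0  1  1  1  1  1  1  1  2  2  2
 T  0  1  1  1  1  1  1  1  2  3  3
 G  0  1  1  1  2  2  2  2  2  3  3
 T  0  1  1  1  2  2  2  2  3  3  3
 T  0  1  1  1  2  2  2  2  3  4  4
 C  0  1  1  1  2  3  3  3  3  4  4
 T  0  1  1  1  2  3  3  3  4  4  4
 A  0  1  2  2  2  3  4  4  4  4  5

4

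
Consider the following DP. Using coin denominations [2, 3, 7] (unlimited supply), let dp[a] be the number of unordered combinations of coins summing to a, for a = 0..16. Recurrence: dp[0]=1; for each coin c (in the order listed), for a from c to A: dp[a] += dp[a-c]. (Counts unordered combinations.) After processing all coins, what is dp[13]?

after  coin     0     1     2     3     4     5     6     7     8     9    10    11    12    13    14    15    16
          2     1     0     1     0     1     0     1     0     1     0     1     0     1     0     1     0     1
          3     1     0     1     1     1     1     2     1     2     2     2     2     3     2     3     3     3
          7     1     0     1     1     1     1     2     2     2     3     3     3     4     4     5     5     6

4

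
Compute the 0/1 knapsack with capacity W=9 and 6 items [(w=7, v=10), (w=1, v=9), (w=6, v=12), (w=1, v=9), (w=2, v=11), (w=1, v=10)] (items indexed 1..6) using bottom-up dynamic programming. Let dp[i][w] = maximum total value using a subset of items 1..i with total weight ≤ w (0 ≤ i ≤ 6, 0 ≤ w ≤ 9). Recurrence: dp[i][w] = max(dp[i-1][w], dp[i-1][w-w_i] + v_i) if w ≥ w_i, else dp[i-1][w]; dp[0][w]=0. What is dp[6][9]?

i\w   0   1   2   3   4   5   6   7   8   9
  0   0   0   0   0   0   0   0   0   0   0
  1   0   0   0   0   0   0   0  10  10  10
  2   0   9   9   9   9   9   9  10  19  19
  3   0   9   9   9   9   9  12  21  21  21
  4   0   9  18  18  18  18  18  21  30  30
  5   0   9  18  20  29  29  29  29  30  32
  6   0  10  19  28  30  39  39  39  39  40

40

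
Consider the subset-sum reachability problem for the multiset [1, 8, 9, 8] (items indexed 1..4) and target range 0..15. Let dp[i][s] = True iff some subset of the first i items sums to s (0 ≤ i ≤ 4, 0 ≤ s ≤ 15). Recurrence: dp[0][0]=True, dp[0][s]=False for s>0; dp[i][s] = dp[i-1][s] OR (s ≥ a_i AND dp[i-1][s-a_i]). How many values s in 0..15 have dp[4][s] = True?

5

i\s   0   1   2   3   4   5   6   7   8   9  10  11  12  13  14  15
  0   T   F   F   F   F   F   F   F   F   F   F   F   F   F   F   F
  1   T   T   F   F   F   F   F   F   F   F   F   F   F   F   F   F
  2   T   T   F   F   F   F   F   F   T   T   F   F   F   F   F   F
  3   T   T   F   F   F   F   F   F   T   T   T   F   F   F   F   F
  4   T   T   F   F   F   F   F   F   T   T   T   F   F   F   F   F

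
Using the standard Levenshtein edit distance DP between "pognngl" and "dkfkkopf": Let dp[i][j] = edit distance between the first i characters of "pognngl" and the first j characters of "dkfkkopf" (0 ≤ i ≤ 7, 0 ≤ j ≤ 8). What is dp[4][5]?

   ''  d  k  f  k  k  o  p  f
''  0  1  2  3  4  5  6  7  8
 p  1  1  2  3  4  5  6  6  7
 o  2  2  2  3  4  5  5  6  7
 g  3  3  3  3  4  5  6  6  7
 n  4  4  4  4  4  5  6  7  7
 n  5  5  5  5  5  5  6  7  8
 g  6  6  6  6  6  6  6  7  8
 l  7  7  7  7  7  7  7  7  8

5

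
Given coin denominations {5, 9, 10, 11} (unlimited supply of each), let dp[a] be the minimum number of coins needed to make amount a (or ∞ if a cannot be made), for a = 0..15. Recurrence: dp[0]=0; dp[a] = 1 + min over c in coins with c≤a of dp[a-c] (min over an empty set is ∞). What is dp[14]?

2

 a  0  1  2  3  4  5  6  7  8  9 10 11 12 13 14 15
dp  0  -  -  -  -  1  -  -  -  1  1  1  -  -  2  2
(- denotes ∞ / unreachable)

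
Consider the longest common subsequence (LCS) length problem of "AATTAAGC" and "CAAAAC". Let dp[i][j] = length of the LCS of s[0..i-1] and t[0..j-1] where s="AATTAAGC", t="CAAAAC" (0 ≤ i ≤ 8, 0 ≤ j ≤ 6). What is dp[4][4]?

2

   ''  C  A  A  A  A  C
''  0  0  0  0  0  0  0
 A  0  0  1  1  1  1  1
 A  0  0  1  2  2  2  2
 T  0  0  1  2  2  2  2
 T  0  0  1  2  2  2  2
 A  0  0  1  2  3  3  3
 A  0  0  1  2  3  4  4
 G  0  0  1  2  3  4  4
 C  0  1  1  2  3  4  5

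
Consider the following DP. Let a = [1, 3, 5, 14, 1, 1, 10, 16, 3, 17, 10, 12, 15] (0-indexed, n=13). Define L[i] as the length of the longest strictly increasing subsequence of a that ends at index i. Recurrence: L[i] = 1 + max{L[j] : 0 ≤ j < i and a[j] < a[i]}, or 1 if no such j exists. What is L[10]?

4

   i    0    1    2    3    4    5    6    7    8    9   10   11   12
a[i]    1    3    5   14    1    1   10   16    3   17   10   12   15
L[i]    1    2    3    4    1    1    4    5    2    6    4    5    6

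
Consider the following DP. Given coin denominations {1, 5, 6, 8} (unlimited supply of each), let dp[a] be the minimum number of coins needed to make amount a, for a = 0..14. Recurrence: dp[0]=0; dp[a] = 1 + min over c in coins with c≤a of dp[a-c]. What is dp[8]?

1

 a  0  1  2  3  4  5  6  7  8  9 10 11 12 13 14
dp  0  1  2  3  4  1  1  2  1  2  2  2  2  2  2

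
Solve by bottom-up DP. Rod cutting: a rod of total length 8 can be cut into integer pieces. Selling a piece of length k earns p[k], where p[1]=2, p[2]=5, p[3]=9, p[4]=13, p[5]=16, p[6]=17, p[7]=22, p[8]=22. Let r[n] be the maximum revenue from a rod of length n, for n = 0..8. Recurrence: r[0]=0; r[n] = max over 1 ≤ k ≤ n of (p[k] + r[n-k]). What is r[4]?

   n    0    1    2    3    4    5    6    7    8
r[n]    0    2    5    9   13   16   18   22   26

13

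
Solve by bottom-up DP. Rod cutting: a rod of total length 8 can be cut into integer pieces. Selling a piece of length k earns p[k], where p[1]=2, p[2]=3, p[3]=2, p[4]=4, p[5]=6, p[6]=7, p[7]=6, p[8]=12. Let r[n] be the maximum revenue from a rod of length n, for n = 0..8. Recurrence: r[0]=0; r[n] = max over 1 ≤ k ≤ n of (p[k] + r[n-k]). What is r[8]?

   n    0    1    2    3    4    5    6    7    8
r[n]    0    2    4    6    8   10   12   14   16

16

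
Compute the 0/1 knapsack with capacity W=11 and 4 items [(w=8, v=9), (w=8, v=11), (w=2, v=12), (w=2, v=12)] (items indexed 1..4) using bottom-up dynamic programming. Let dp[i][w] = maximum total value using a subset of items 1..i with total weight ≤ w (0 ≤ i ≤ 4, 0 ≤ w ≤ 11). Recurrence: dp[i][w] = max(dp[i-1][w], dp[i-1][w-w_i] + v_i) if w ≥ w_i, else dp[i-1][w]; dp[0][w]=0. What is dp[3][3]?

i\w   0   1   2   3   4   5   6   7   8   9  10  11
  0   0   0   0   0   0   0   0   0   0   0   0   0
  1   0   0   0   0   0   0   0   0   9   9   9   9
  2   0   0   0   0   0   0   0   0  11  11  11  11
  3   0   0  12  12  12  12  12  12  12  12  23  23
  4   0   0  12  12  24  24  24  24  24  24  24  24

12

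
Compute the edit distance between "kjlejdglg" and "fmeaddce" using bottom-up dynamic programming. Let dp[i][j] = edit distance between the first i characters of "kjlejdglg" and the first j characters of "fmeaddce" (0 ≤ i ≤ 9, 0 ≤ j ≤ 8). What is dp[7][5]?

5

   ''  f  m  e  a  d  d  c  e
''  0  1  2  3  4  5  6  7  8
 k  1  1  2  3  4  5  6  7  8
 j  2  2  2  3  4  5  6  7  8
 l  3  3  3  3  4  5  6  7  8
 e  4  4  4  3  4  5  6  7  7
 j  5  5  5  4  4  5  6  7  8
 d  6  6  6  5  5  4  5  6  7
 g  7  7  7  6  6  5  5  6  7
 l  8  8  8  7  7  6  6  6  7
 g  9  9  9  8  8  7  7  7  7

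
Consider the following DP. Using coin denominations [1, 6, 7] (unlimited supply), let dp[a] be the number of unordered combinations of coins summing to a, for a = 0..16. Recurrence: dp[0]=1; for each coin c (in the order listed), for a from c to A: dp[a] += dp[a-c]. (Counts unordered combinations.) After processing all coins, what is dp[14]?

after  coin     0     1     2     3     4     5     6     7     8     9    10    11    12    13    14    15    16
          1     1     1     1     1     1     1     1     1     1     1     1     1     1     1     1     1     1
          6     1     1     1     1     1     1     2     2     2     2     2     2     3     3     3     3     3
          7     1     1     1     1     1     1     2     3     3     3     3     3     4     5     6     6     6

6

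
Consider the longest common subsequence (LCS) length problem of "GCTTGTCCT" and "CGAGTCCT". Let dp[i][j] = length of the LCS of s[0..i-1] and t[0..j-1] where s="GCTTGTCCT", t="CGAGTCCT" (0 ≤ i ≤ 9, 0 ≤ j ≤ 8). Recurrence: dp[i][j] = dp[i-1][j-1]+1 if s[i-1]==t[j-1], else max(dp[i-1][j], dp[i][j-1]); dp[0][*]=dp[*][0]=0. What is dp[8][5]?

   ''  C  G  A  G  T  C  C  T
''  0  0  0  0  0  0  0  0  0
 G  0  0  1  1  1  1  1  1  1
 C  0  1  1  1  1  1  2  2  2
 T  0  1  1  1  1  2  2  2  3
 T  0  1  1  1  1  2  2  2  3
 G  0  1  2  2  2  2  2  2  3
 T  0  1  2  2  2  3  3  3  3
 C  0  1  2  2  2  3  4  4  4
 C  0  1  2  2  2  3  4  5  5
 T  0  1  2  2  2  3  4  5  6

3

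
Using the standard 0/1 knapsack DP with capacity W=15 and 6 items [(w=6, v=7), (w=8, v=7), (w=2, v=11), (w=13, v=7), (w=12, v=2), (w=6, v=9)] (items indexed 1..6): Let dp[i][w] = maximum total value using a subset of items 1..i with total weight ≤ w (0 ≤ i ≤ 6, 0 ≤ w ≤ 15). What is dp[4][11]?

18

i\w   0   1   2   3   4   5   6   7   8   9  10  11  12  13  14  15
  0   0   0   0   0   0   0   0   0   0   0   0   0   0   0   0   0
  1   0   0   0   0   0   0   7   7   7   7   7   7   7   7   7   7
  2   0   0   0   0   0   0   7   7   7   7   7   7   7   7  14  14
  3   0   0  11  11  11  11  11  11  18  18  18  18  18  18  18  18
  4   0   0  11  11  11  11  11  11  18  18  18  18  18  18  18  18
  5   0   0  11  11  11  11  11  11  18  18  18  18  18  18  18  18
  6   0   0  11  11  11  11  11  11  20  20  20  20  20  20  27  27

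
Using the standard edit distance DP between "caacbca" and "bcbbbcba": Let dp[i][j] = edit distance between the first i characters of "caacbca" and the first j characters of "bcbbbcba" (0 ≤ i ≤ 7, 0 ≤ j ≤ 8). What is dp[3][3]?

   ''  b  c  b  b  b  c  b  a
''  0  1  2  3  4  5  6  7  8
 c  1  1  1  2  3  4  5  6  7
 a  2  2  2  2  3  4  5  6  6
 a  3  3  3  3  3  4  5  6  6
 c  4  4  3  4  4  4  4  5  6
 b  5  4  4  3  4  4  5  4  5
 c  6  5  4  4  4  5  4  5  5
 a  7  6  5  5  5  5  5  5  5

3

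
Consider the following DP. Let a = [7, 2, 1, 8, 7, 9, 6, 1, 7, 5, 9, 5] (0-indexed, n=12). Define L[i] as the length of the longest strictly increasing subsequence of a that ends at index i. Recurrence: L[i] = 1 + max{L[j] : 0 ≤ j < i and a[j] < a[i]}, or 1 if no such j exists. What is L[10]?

   i    0    1    2    3    4    5    6    7    8    9   10   11
a[i]    7    2    1    8    7    9    6    1    7    5    9    5
L[i]    1    1    1    2    2    3    2    1    3    2    4    2

4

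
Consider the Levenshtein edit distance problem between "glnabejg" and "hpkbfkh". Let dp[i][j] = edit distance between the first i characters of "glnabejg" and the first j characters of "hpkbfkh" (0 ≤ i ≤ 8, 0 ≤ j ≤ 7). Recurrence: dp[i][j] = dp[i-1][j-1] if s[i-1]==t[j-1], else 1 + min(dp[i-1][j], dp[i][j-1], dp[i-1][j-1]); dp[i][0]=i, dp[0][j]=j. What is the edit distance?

7

   ''  h  p  k  b  f  k  h
''  0  1  2  3  4  5  6  7
 g  1  1  2  3  4  5  6  7
 l  2  2  2  3  4  5  6  7
 n  3  3  3  3  4  5  6  7
 a  4  4  4  4  4  5  6  7
 b  5  5  5  5  4  5  6  7
 e  6  6  6  6  5  5  6  7
 j  7  7  7  7  6  6  6  7
 g  8  8  8  8  7  7  7  7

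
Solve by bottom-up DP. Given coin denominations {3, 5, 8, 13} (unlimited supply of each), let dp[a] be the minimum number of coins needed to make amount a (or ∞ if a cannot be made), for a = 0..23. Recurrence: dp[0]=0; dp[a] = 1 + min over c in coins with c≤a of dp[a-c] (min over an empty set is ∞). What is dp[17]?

4

 a  0  1  2  3  4  5  6  7  8  9 10 11 12 13 14 15 16 17 18 19 20 21 22 23
dp  0  -  -  1  -  1  2  -  1  3  2  2  4  1  3  3  2  4  2  3  4  2  4  3
(- denotes ∞ / unreachable)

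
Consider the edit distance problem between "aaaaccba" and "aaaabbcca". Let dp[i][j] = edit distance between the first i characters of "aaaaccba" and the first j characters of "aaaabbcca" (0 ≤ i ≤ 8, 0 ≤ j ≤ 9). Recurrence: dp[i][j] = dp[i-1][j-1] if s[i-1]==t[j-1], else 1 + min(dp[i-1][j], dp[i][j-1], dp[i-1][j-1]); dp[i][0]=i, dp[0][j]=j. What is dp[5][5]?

   ''  a  a  a  a  b  b  c  c  a
''  0  1  2  3  4  5  6  7  8  9
 a  1  0  1  2  3  4  5  6  7  8
 a  2  1  0  1  2  3  4  5  6  7
 a  3  2  1  0  1  2  3  4  5  6
 a  4  3  2  1  0  1  2  3  4  5
 c  5  4  3  2  1  1  2  2  3  4
 c  6  5  4  3  2  2  2  2  2  3
 b  7  6  5  4  3  2  2  3  3  3
 a  8  7  6  5  4  3  3  3  4  3

1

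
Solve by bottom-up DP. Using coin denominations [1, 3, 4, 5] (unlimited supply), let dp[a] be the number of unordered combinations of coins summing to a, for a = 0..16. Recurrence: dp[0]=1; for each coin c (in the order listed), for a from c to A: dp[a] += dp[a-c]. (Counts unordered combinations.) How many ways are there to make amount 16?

after  coin     0     1     2     3     4     5     6     7     8     9    10    11    12    13    14    15    16
          1     1     1     1     1     1     1     1     1     1     1     1     1     1     1     1     1     1
          3     1     1     1     2     2     2     3     3     3     4     4     4     5     5     5     6     6
          4     1     1     1     2     3     3     4     5     6     7     8     9    11    12    13    15    17
          5     1     1     1     2     3     4     5     6     8    10    12    14    17    20    23    27    31

31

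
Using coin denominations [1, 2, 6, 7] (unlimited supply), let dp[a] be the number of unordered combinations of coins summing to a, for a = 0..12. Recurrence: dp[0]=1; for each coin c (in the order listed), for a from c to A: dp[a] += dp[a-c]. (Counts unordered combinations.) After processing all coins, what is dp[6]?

after  coin     0     1     2     3     4     5     6     7     8     9    10    11    12
          1     1     1     1     1     1     1     1     1     1     1     1     1     1
          2     1     1     2     2     3     3     4     4     5     5     6     6     7
          6     1     1     2     2     3     3     5     5     7     7     9     9    12
          7     1     1     2     2     3     3     5     6     8     9    11    12    15

5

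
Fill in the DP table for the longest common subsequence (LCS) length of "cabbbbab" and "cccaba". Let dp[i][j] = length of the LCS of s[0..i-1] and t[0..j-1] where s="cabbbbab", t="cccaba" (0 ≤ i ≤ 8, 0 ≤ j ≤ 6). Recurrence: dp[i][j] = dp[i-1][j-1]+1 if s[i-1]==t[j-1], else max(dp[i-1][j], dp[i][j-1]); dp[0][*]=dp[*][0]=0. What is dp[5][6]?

3

   ''  c  c  c  a  b  a
''  0  0  0  0  0  0  0
 c  0  1  1  1  1  1  1
 a  0  1  1  1  2  2  2
 b  0  1  1  1  2  3  3
 b  0  1  1  1  2  3  3
 b  0  1  1  1  2  3  3
 b  0  1  1  1  2  3  3
 a  0  1  1  1  2  3  4
 b  0  1  1  1  2  3  4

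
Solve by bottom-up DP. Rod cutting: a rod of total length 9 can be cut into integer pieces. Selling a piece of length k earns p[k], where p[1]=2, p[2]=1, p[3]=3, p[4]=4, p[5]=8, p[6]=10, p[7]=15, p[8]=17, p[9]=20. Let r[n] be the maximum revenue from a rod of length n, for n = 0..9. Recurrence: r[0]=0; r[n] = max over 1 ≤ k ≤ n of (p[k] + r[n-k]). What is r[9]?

20

   n    0    1    2    3    4    5    6    7    8    9
r[n]    0    2    4    6    8   10   12   15   17   20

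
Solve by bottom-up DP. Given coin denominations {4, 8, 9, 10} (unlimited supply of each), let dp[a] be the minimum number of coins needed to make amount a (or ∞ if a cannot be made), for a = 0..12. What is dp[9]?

 a  0  1  2  3  4  5  6  7  8  9 10 11 12
dp  0  -  -  -  1  -  -  -  1  1  1  -  2
(- denotes ∞ / unreachable)

1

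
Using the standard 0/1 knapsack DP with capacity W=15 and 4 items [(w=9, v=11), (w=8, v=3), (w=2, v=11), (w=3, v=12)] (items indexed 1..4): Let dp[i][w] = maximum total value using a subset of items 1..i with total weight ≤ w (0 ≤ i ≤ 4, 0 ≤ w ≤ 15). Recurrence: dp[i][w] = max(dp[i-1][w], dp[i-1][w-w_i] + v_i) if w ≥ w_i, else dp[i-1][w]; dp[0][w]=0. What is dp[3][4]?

11

i\w   0   1   2   3   4   5   6   7   8   9  10  11  12  13  14  15
  0   0   0   0   0   0   0   0   0   0   0   0   0   0   0   0   0
  1   0   0   0   0   0   0   0   0   0  11  11  11  11  11  11  11
  2   0   0   0   0   0   0   0   0   3  11  11  11  11  11  11  11
  3   0   0  11  11  11  11  11  11  11  11  14  22  22  22  22  22
  4   0   0  11  12  12  23  23  23  23  23  23  23  23  26  34  34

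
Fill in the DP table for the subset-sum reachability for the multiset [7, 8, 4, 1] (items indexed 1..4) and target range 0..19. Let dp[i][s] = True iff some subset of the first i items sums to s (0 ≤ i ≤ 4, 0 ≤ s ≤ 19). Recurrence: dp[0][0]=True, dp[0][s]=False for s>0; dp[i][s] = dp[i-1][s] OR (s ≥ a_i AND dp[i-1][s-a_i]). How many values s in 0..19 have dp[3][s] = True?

i\s   0   1   2   3   4   5   6   7   8   9  10  11  12  13  14  15  16  17  18  19
  0   T   F   F   F   F   F   F   F   F   F   F   F   F   F   F   F   F   F   F   F
  1   T   F   F   F   F   F   F   T   F   F   F   F   F   F   F   F   F   F   F   F
  2   T   F   F   F   F   F   F   T   T   F   F   F   F   F   F   T   F   F   F   F
  3   T   F   F   F   T   F   F   T   T   F   F   T   T   F   F   T   F   F   F   T
  4   T   T   F   F   T   T   F   T   T   T   F   T   T   T   F   T   T   F   F   T

8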